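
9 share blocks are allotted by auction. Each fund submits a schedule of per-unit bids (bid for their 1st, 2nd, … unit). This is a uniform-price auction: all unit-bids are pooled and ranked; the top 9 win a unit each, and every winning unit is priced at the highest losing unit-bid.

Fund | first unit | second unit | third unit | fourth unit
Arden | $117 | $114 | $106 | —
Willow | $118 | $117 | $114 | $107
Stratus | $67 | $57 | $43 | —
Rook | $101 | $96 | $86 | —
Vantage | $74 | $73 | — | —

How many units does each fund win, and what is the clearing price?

Arden 3, Rook 2, Willow 4; clearing price $86

Merging the schedules and taking the best 9: 118 (Willow-1), 117 (Arden-1), 117 (Willow-2), 114 (Arden-2), 114 (Willow-3), 107 (Willow-4), 106 (Arden-3), 101 (Rook-1), 96 (Rook-2)
Highest rejected unit-bid = $86.
Allocation: Arden 3, Rook 2, Willow 4.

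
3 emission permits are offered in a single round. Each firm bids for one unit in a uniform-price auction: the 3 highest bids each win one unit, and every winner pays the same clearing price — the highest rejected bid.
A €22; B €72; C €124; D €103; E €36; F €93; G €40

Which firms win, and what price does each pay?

Sorting: 124 (C), 103 (D), 93 (F), 72 (B), 40 (G), …
Top 3: C, D, F.
Highest unsuccessful bid: €72 → clearing price.

C, D, F; each pays €72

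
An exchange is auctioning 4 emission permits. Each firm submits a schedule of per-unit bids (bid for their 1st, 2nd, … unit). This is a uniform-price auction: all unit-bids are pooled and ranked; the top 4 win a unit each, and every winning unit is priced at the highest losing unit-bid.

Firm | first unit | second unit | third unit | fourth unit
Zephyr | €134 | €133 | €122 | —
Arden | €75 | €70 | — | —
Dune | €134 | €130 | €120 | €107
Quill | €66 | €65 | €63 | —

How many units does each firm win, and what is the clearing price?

Dune 2, Zephyr 2; clearing price €122

All unit-bids, highest first — top 4: 134 (Zephyr-1), 134 (Dune-1), 133 (Zephyr-2), 130 (Dune-2)
The (k+1)-th unit-bid is €122.
Allocation: Dune 2, Zephyr 2.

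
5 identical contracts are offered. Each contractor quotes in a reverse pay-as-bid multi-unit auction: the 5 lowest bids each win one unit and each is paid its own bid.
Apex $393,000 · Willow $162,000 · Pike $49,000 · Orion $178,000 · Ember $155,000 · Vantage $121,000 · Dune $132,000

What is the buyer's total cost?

Total cost: $619,000

Ordering the bids: 49,000 (Pike), 121,000 (Vantage), 132,000 (Dune), 155,000 (Ember), 162,000 (Willow), 178,000 (Orion), 393,000 (Apex)
Lowest 5: Pike, Vantage, Dune, Ember, Willow.
Total cost = 49,000 + 121,000 + 132,000 + 155,000 + 162,000 = $619,000.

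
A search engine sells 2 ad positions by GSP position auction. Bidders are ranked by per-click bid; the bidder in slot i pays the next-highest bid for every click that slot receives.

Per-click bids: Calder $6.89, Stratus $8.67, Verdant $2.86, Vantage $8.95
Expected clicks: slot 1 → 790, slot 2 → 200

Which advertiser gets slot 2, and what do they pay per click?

Stratus; $6.89 per click

Sorting advertisers: $8.95 (Vantage) > $8.67 (Stratus) > $6.89 (Calder) > …
Slot 2 goes to the second-ranked bidder, Stratus, who pays the next bid down: $6.89/click.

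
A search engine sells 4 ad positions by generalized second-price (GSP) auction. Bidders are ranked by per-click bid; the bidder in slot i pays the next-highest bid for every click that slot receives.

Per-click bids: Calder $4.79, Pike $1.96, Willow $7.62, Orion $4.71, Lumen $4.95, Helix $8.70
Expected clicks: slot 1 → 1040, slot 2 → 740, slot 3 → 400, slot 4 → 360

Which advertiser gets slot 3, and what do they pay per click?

Per-click bids in order: $8.70 (Helix) > $7.62 (Willow) > $4.95 (Lumen) > $4.79 (Calder) > $4.71 (Orion) > …
Slot 3 goes to the third-ranked bidder, Lumen, who pays the next bid down: $4.79/click.

Lumen; $4.79 per click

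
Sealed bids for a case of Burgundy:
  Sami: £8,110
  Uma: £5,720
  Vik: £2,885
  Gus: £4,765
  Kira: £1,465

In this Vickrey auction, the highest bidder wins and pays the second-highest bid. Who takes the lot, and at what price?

Bids ranked: 8,110 (Sami) > 5,720 (Uma) > 4,765 (Gus) > 2,885 (Vik) > 1,465 (Kira)
Second-price: Sami pays Uma's bid of £5,720.

Sami pays £5,720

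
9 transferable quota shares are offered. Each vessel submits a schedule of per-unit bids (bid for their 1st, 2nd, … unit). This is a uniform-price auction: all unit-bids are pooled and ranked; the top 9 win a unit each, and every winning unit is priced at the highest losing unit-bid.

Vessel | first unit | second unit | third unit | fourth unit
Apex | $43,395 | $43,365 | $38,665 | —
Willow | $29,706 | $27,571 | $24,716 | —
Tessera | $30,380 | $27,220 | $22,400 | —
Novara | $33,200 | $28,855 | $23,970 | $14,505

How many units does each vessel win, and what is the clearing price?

Apex 3, Novara 2, Tessera 2, Willow 2; clearing price $24,716

Pooled unit-bids ranked (top 9): 43,395 (Apex-1), 43,365 (Apex-2), 38,665 (Apex-3), 33,200 (Novara-1), 30,380 (Tessera-1), 29,706 (Willow-1), 28,855 (Novara-2), 27,571 (Willow-2), 27,220 (Tessera-2)
First bid not allocated: $24,716.
Allocation: Apex 3, Novara 2, Tessera 2, Willow 2.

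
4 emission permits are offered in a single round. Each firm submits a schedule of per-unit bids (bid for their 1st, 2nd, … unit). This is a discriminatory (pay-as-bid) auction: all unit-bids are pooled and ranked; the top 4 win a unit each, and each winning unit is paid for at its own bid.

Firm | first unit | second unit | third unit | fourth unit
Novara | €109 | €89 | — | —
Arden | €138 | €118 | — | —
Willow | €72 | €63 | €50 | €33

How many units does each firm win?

All unit-bids, highest first — top 4: 138 (Arden-1), 118 (Arden-2), 109 (Novara-1), 89 (Novara-2)
Next rejected bid: €72 (not a price — pay-as-bid).
Allocation: Arden 2, Novara 2.

Arden 2, Novara 2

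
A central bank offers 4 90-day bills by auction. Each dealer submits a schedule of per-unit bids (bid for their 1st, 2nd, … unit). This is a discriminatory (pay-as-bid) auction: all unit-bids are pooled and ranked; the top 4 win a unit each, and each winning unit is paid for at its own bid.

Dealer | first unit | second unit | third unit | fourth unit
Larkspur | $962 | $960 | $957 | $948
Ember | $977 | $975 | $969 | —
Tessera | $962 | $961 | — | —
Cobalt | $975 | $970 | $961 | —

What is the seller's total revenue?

Total revenue: $3,897

Merging the schedules and taking the best 4: 977 (Ember-1), 975 (Ember-2), 975 (Cobalt-1), 970 (Cobalt-2)
Next rejected bid: $969 (not a price — pay-as-bid).
Each winning unit pays its own bid.
Revenue = 977 + 975 + 975 + 970 = $3,897.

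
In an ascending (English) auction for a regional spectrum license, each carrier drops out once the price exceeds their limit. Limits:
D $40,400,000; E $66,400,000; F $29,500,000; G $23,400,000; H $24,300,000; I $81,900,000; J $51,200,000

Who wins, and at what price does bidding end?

Rule: the price rises until one bidder remains; the winner pays the price at which the last rival dropped out.
Limits ranked: 81,900,000 (I) > 66,400,000 (E) > 51,200,000 (J) > 40,400,000 (D) > 29,500,000 (F) > 24,300,000 (H) > …
Bidding ends when E exits at $66,400,000; I takes it.

I wins at $66,400,000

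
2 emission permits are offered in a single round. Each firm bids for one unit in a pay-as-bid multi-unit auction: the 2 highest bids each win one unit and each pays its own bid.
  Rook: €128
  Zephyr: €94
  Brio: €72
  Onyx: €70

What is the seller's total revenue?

Total revenue: €222

Sorting: 128 (Rook), 94 (Zephyr), 72 (Brio), 70 (Onyx)
Winners (2 units): Rook, Zephyr.
Total revenue = 128 + 94 = €222.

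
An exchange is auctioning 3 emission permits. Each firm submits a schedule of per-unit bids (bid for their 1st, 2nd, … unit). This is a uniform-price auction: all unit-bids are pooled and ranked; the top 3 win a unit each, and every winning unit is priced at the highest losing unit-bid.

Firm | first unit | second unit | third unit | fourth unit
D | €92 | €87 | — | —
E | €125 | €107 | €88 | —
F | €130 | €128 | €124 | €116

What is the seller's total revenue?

Merging the schedules and taking the best 3: 130 (F-1), 128 (F-2), 125 (E-1)
The (k+1)-th unit-bid is €124.
Allocation: E 1, F 2. Every unit priced at €124.
Revenue = 3 × 124 = €372.

Total revenue: €372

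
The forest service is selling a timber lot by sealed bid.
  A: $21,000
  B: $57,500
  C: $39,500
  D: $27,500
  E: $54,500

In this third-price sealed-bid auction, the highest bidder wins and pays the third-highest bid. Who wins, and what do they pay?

B pays $39,500

Rule: the highest bidder wins and pays the third-highest bid.
Sorting bids: 57,500 (B) > 54,500 (E) > 39,500 (C) > 27,500 (D) > 21,000 (A)
B is highest; pays the third-highest bid, $39,500.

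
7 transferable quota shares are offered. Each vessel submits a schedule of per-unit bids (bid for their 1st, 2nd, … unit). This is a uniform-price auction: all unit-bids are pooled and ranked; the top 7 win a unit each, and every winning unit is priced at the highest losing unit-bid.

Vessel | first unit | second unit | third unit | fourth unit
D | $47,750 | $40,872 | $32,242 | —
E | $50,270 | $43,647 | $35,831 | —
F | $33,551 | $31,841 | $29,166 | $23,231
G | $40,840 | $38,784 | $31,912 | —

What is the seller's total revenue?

Total revenue: $234,857

Merging the schedules and taking the best 7: 50,270 (E-1), 47,750 (D-1), 43,647 (E-2), 40,872 (D-2), 40,840 (G-1), 38,784 (G-2), 35,831 (E-3)
Highest rejected unit-bid = $33,551.
Allocation: D 2, E 3, G 2. Every unit priced at $33,551.
Revenue = 7 × 33,551 = $234,857.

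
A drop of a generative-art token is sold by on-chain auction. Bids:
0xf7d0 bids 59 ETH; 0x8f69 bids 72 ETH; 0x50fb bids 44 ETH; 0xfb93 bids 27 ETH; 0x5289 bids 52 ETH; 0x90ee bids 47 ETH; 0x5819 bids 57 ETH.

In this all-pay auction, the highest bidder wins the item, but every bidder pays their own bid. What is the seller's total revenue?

Total revenue: 358 ETH

Bids ranked: 72 (0x8f69) > 59 (0xf7d0) > 57 (0x5819) > 52 (0x5289) > 47 (0x90ee) > 44 (0x50fb) > …
Every bidder forfeits their bid regardless of winning.
Revenue = 59 + 72 + 44 + 27 + 52 + 47 + 57 = 358 ETH.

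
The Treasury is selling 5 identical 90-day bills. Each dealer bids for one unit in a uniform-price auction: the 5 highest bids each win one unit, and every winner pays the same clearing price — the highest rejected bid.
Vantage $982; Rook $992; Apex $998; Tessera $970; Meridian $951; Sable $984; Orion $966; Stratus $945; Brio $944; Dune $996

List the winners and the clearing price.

Apex, Dune, Rook, Sable, Vantage; each pays $970

Sorting: 998 (Apex), 996 (Dune), 992 (Rook), 984 (Sable), 982 (Vantage), 970 (Tessera), 966 (Orion), …
Winners (5 units): Apex, Dune, Rook, Sable, Vantage.
First losing bid is Tessera's $970, which sets the uniform price.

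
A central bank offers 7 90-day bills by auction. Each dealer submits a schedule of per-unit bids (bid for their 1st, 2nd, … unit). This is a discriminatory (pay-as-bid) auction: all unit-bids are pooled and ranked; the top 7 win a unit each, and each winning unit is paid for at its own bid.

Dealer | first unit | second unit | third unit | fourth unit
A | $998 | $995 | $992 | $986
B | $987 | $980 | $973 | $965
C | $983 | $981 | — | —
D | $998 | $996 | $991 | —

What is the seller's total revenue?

Pooled unit-bids ranked (top 7): 998 (A-1), 998 (D-1), 996 (D-2), 995 (A-2), 992 (A-3), 991 (D-3), 987 (B-1)
Next rejected bid: $986 (not a price — pay-as-bid).
Each winning unit pays its own bid.
Revenue = 998 + 998 + 996 + 995 + 992 + 991 + 987 = $6,957.

Total revenue: $6,957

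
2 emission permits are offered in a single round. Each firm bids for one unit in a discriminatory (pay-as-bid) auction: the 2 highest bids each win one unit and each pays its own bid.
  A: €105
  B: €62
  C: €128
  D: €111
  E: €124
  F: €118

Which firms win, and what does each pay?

Sorting: 128 (C), 124 (E), 118 (F), 111 (D), …
The 2 highest are C, E.
Each winner pays its own bid: C €128, E €124.

C €128, E €124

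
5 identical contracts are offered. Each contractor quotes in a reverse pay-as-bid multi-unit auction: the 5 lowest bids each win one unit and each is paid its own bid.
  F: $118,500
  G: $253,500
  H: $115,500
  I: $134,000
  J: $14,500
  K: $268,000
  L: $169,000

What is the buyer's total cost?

Bids ranked low→high: 14,500 (J), 115,500 (H), 118,500 (F), 134,000 (I), 169,000 (L), 253,500 (G), 268,000 (K)
Winners (5 units): J, H, F, I, L.
Total cost = 14,500 + 115,500 + 118,500 + 134,000 + 169,000 = $551,500.

Total cost: $551,500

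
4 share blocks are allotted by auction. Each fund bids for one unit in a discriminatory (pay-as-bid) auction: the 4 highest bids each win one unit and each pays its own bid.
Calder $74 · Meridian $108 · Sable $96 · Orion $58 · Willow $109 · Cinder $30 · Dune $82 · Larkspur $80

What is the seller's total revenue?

Total revenue: $395

Bids ranked high→low: 109 (Willow), 108 (Meridian), 96 (Sable), 82 (Dune), 80 (Larkspur), 74 (Calder), …
The 4 highest are Willow, Meridian, Sable, Dune.
Total revenue = 109 + 108 + 96 + 82 = $395.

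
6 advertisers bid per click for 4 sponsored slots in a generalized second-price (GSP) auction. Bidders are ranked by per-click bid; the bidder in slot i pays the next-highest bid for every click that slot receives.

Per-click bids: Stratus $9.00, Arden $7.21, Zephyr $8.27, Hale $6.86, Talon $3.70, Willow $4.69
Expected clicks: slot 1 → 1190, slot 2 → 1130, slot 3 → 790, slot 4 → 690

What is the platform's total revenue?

Total revenue: $26644.10

Ranked by bid: $9.00 (Stratus) > $8.27 (Zephyr) > $7.21 (Arden) > $6.86 (Hale) > $4.69 (Willow) > …
Slot 1: Stratus pays $8.27 × 1190 = $9841.30
Slot 2: Zephyr pays $7.21 × 1130 = $8147.30
Slot 3: Arden pays $6.86 × 790 = $5419.40
Slot 4: Hale pays $4.69 × 690 = $3236.10
Total = $26644.10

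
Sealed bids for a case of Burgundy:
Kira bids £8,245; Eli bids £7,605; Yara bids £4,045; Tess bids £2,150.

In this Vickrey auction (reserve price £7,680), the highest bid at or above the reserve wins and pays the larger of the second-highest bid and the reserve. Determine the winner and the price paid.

Bids ranked: 8,245 (Kira) > 7,605 (Eli) > 4,045 (Yara) > 2,150 (Tess)
Highest eligible bid: Kira at £8,245.
max(second-highest £7,605, reserve £7,680) = £7,680.

Kira pays £7,680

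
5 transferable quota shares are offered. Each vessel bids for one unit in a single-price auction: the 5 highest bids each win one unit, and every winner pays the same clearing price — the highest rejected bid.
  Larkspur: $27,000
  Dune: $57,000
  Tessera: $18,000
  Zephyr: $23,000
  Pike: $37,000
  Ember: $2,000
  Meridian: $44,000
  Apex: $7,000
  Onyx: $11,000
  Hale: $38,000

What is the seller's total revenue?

Total revenue: $115,000

Ordering the bids: 57,000 (Dune), 44,000 (Meridian), 38,000 (Hale), 37,000 (Pike), 27,000 (Larkspur), 23,000 (Zephyr), 18,000 (Tessera), …
Top 5: Dune, Meridian, Hale, Pike, Larkspur.
Clearing price = highest rejected bid = $23,000.
Total revenue = 5 × $23,000 = $115,000.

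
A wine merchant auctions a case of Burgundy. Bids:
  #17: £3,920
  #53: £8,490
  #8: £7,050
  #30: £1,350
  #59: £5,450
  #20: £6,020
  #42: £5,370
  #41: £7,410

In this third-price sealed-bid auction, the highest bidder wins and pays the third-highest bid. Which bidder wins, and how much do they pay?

Rule: the highest bidder wins and pays the third-highest bid.
Sorting bids: 8,490 (#53) > 7,410 (#41) > 7,050 (#8) > 6,020 (#20) > 5,450 (#59) > 5,370 (#42) > …
#53 wins; payment is bid #3 in the ranking = £7,050.

#53 pays £7,050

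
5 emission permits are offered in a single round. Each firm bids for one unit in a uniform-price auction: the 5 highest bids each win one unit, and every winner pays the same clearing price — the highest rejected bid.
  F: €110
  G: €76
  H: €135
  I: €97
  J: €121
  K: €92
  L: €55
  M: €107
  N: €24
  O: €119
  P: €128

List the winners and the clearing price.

Bids ranked high→low: 135 (H), 128 (P), 121 (J), 119 (O), 110 (F), 107 (M), 97 (I), …
Top 5: H, P, J, O, F.
Clearing price = highest rejected bid = €107.

H, P, J, O, F; each pays €107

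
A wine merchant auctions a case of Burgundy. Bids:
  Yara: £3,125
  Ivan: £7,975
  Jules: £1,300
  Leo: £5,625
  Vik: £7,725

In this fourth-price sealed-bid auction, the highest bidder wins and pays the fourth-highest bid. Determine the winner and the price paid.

Bids in order: 7,975 (Ivan) > 7,725 (Vik) > 5,625 (Leo) > 3,125 (Yara) > 1,300 (Jules)
Ivan wins; payment is bid #4 in the ranking = £3,125.

Ivan pays £3,125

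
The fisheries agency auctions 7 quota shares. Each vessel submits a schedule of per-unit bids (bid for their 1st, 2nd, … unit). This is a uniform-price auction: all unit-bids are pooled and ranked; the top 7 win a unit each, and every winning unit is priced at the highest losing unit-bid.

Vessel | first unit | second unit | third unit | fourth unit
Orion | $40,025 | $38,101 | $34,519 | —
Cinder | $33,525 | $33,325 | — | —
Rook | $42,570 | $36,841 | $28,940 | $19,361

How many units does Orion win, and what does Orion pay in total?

Orion: 3 units, pays $86,820

Merging the schedules and taking the best 7: 42,570 (Rook-1), 40,025 (Orion-1), 38,101 (Orion-2), 36,841 (Rook-2), 34,519 (Orion-3), 33,525 (Cinder-1), 33,325 (Cinder-2)
First bid not allocated: $28,940.
Orion wins 3 unit(s) at $28,940 each.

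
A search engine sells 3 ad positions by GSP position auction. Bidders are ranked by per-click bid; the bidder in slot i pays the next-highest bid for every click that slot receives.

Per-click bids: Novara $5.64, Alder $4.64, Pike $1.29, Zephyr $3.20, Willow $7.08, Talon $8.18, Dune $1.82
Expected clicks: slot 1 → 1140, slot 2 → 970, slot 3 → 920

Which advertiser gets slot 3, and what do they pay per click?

Ranked by bid: $8.18 (Talon) > $7.08 (Willow) > $5.64 (Novara) > $4.64 (Alder) > …
Slot 3 goes to the third-ranked bidder, Novara, who pays the next bid down: $4.64/click.

Novara; $4.64 per click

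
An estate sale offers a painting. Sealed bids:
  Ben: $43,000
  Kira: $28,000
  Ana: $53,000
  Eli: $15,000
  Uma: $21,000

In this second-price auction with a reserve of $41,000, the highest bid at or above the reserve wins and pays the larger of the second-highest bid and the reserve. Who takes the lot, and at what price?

Ana pays $43,000

Second-price auction with a reserve of $41,000: the highest bid at or above the reserve wins and pays the larger of the second-highest bid and the reserve.
Sorting bids: 53,000 (Ana) > 43,000 (Ben) > 28,000 (Kira) > 21,000 (Uma) > 15,000 (Eli)
Highest eligible bid: Ana at $53,000.
max(second-highest $43,000, reserve $41,000) = $43,000; the reserve does not bind.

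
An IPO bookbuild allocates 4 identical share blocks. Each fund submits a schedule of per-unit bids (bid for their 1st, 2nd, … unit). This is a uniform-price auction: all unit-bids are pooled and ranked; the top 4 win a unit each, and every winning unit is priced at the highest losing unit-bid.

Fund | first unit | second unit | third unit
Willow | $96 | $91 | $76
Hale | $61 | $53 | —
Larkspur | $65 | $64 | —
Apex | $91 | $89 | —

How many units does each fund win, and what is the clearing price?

Apex 2, Willow 2; clearing price $76

Merging the schedules and taking the best 4: 96 (Willow-1), 91 (Willow-2), 91 (Apex-1), 89 (Apex-2)
The (k+1)-th unit-bid is $76.
Allocation: Apex 2, Willow 2.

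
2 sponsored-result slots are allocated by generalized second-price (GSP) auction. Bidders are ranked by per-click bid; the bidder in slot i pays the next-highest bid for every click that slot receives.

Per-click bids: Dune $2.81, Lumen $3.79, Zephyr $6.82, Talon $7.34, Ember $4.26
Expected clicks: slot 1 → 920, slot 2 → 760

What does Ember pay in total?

Ember pays $0.00

Ranked by bid: $7.34 (Talon) > $6.82 (Zephyr) > $4.26 (Ember) > …
Ember ranks below slot 2 → no slot, pays nothing.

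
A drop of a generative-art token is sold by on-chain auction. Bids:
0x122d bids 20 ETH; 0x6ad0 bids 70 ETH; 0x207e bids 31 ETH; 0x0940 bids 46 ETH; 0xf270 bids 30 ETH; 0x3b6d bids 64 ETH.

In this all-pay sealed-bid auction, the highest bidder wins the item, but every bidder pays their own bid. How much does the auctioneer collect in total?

Total revenue: 261 ETH

All-pay sealed-bid auction: the highest bidder wins the item, but every bidder pays their own bid.
Bids ranked: 70 (0x6ad0) > 64 (0x3b6d) > 46 (0x0940) > 31 (0x207e) > 30 (0xf270) > 20 (0x122d)
0x6ad0 wins with the top bid; all bids are sunk regardless.
Every bidder forfeits their bid regardless of winning.
Revenue = 20 + 70 + 31 + 46 + 30 + 64 = 261 ETH.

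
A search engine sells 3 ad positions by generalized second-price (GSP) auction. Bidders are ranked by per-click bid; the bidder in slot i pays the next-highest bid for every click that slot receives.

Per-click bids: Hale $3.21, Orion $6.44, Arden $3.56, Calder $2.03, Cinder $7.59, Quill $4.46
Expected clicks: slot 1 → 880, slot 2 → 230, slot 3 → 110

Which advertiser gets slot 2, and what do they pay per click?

Per-click bids in order: $7.59 (Cinder) > $6.44 (Orion) > $4.46 (Quill) > $3.56 (Arden) > …
Slot 2 goes to the second-ranked bidder, Orion, who pays the next bid down: $4.46/click.

Orion; $4.46 per click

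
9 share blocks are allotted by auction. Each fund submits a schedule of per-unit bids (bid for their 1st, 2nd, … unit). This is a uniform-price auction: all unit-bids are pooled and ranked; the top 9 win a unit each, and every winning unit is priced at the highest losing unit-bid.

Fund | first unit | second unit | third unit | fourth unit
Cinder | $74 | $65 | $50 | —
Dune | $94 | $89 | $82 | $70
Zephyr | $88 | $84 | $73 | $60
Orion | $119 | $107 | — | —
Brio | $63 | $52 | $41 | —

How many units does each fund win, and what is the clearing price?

Cinder 1, Dune 3, Orion 2, Zephyr 3; clearing price $70

Merging the schedules and taking the best 9: 119 (Orion-1), 107 (Orion-2), 94 (Dune-1), 89 (Dune-2), 88 (Zephyr-1), 84 (Zephyr-2), 82 (Dune-3), 74 (Cinder-1), 73 (Zephyr-3)
The (k+1)-th unit-bid is $70.
Allocation: Cinder 1, Dune 3, Orion 2, Zephyr 3.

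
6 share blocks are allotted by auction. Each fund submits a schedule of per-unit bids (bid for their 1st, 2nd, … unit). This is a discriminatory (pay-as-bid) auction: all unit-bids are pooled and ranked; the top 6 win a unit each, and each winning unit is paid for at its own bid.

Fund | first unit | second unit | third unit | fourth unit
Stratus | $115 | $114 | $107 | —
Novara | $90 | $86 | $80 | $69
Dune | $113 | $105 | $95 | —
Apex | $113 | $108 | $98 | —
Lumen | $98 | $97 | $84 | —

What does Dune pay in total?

Dune pays $113

All unit-bids, highest first — top 6: 115 (Stratus-1), 114 (Stratus-2), 113 (Dune-1), 113 (Apex-1), 108 (Apex-2), 107 (Stratus-3)
Next rejected bid: $105 (not a price — pay-as-bid).
Dune's winning unit-bids: 113 = $113.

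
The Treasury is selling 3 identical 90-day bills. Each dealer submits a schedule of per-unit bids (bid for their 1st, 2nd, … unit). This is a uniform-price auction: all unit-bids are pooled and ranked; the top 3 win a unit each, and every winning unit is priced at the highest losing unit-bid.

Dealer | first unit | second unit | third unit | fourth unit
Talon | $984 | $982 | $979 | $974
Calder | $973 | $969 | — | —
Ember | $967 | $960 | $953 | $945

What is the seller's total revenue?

Total revenue: $2,922

Merging the schedules and taking the best 3: 984 (Talon-1), 982 (Talon-2), 979 (Talon-3)
The (k+1)-th unit-bid is $974.
Allocation: Talon 3. Every unit priced at $974.
Revenue = 3 × 974 = $2,922.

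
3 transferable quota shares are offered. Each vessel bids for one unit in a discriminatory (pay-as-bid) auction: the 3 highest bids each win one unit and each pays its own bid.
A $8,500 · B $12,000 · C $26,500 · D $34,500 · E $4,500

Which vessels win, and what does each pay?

Sorting: 34,500 (D), 26,500 (C), 12,000 (B), 8,500 (A), 4,500 (E)
Winners (3 units): D, C, B.
Each winner pays its own bid: D $34,500, C $26,500, B $12,000.

D $34,500, C $26,500, B $12,000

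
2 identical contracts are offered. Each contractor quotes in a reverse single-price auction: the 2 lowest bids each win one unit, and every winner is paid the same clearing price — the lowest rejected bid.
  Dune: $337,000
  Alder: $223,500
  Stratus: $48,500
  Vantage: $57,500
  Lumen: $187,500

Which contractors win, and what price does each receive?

Sorting: 48,500 (Stratus), 57,500 (Vantage), 187,500 (Lumen), 223,500 (Alder), …
The 2 lowest are Stratus, Vantage.
First losing bid is Lumen's $187,500, which sets the uniform price.

Stratus, Vantage; each is paid $187,500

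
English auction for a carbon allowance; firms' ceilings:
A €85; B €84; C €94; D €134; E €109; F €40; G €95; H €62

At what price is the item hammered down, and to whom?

D wins at €109

Open ascending-bid auction: the price rises until one bidder remains; the winner pays the price at which the last rival dropped out.
Limits ranked: 134 (D) > 109 (E) > 95 (G) > 94 (C) > 85 (A) > 84 (B) > …
E is the last rival to drop out, at €109; D remains and wins at that price.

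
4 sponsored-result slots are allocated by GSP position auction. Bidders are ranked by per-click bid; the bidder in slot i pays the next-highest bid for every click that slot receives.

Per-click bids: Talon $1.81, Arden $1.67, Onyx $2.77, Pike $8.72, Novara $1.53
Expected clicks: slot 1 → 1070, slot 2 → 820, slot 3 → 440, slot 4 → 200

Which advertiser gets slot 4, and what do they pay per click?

Per-click bids in order: $8.72 (Pike) > $2.77 (Onyx) > $1.81 (Talon) > $1.67 (Arden) > $1.53 (Novara)
Slot 4 goes to the fourth-ranked bidder, Arden, who pays the next bid down: $1.53/click.

Arden; $1.53 per click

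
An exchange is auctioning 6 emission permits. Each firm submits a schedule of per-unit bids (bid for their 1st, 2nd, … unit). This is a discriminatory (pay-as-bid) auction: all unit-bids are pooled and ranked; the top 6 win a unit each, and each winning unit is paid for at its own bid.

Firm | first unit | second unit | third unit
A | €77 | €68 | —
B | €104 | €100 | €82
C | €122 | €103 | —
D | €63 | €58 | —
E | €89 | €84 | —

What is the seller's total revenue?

All unit-bids, highest first — top 6: 122 (C-1), 104 (B-1), 103 (C-2), 100 (B-2), 89 (E-1), 84 (E-2)
Next rejected bid: €82 (not a price — pay-as-bid).
Each winning unit pays its own bid.
Revenue = 122 + 104 + 103 + 100 + 89 + 84 = €602.

Total revenue: €602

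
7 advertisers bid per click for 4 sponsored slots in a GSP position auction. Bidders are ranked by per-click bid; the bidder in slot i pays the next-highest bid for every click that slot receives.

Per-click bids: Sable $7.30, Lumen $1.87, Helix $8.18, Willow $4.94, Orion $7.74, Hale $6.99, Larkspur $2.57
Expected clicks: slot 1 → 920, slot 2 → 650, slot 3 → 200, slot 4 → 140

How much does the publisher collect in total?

Sorting advertisers: $8.18 (Helix) > $7.74 (Orion) > $7.30 (Sable) > $6.99 (Hale) > $4.94 (Willow) > …
Slot 1: Helix pays $7.74 × 920 = $7120.80
Slot 2: Orion pays $7.30 × 650 = $4745.00
Slot 3: Sable pays $6.99 × 200 = $1398.00
Slot 4: Hale pays $4.94 × 140 = $691.60
Total = $13955.40

Total revenue: $13955.40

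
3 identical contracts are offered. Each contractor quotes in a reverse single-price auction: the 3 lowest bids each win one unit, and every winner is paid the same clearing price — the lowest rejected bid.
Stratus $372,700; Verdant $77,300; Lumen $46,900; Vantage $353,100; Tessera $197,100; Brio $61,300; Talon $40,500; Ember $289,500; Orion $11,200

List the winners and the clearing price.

Bids ranked low→high: 11,200 (Orion), 40,500 (Talon), 46,900 (Lumen), 61,300 (Brio), 77,300 (Verdant), …
Lowest 3: Orion, Talon, Lumen.
Lowest unsuccessful bid: $61,300 → clearing price.

Orion, Talon, Lumen; each is paid $61,300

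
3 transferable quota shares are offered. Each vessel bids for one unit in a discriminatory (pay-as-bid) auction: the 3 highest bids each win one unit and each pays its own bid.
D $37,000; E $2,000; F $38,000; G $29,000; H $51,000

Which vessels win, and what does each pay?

H $51,000, F $38,000, D $37,000

Sorting: 51,000 (H), 38,000 (F), 37,000 (D), 29,000 (G), 2,000 (E)
Top 3: H, F, D.
Each winner pays its own bid: H $51,000, F $38,000, D $37,000.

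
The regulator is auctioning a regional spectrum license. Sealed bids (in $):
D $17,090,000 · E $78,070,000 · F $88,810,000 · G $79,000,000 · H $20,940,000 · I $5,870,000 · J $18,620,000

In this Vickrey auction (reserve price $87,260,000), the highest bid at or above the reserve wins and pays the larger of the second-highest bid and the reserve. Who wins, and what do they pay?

F pays $87,260,000

Bids ranked: 88,810,000 (F) > 79,000,000 (G) > 78,070,000 (E) > 20,940,000 (H) > 18,620,000 (J) > 17,090,000 (D) > …
Highest eligible bid: F at $88,810,000.
max(second-highest $79,000,000, reserve $87,260,000) = $87,260,000.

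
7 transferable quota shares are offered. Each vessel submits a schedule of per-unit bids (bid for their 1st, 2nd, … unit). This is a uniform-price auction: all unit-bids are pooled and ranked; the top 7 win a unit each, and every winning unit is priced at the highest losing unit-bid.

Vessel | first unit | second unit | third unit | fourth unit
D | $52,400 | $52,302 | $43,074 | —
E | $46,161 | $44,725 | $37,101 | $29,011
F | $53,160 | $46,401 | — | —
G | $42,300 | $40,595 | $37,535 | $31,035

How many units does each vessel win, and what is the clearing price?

D 3, E 2, F 2; clearing price $42,300

Merging the schedules and taking the best 7: 53,160 (F-1), 52,400 (D-1), 52,302 (D-2), 46,401 (F-2), 46,161 (E-1), 44,725 (E-2), 43,074 (D-3)
The (k+1)-th unit-bid is $42,300.
Allocation: D 3, E 2, F 2.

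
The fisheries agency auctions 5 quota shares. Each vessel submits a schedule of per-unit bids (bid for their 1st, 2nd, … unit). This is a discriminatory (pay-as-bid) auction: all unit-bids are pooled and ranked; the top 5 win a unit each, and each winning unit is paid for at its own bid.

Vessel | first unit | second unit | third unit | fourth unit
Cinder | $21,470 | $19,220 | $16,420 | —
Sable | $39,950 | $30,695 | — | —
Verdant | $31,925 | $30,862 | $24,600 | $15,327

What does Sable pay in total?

Sable pays $70,645

Pooled unit-bids ranked (top 5): 39,950 (Sable-1), 31,925 (Verdant-1), 30,862 (Verdant-2), 30,695 (Sable-2), 24,600 (Verdant-3)
Next rejected bid: $21,470 (not a price — pay-as-bid).
Sable's winning unit-bids: 39,950 + 30,695 = $70,645.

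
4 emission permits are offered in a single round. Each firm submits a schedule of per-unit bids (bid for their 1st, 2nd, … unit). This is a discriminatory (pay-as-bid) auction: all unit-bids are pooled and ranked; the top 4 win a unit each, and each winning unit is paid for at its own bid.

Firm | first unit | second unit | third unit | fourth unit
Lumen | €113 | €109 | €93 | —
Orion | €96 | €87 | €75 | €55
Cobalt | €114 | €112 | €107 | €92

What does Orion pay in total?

Merging the schedules and taking the best 4: 114 (Cobalt-1), 113 (Lumen-1), 112 (Cobalt-2), 109 (Lumen-2)
Next rejected bid: €107 (not a price — pay-as-bid).
Orion wins no units.

Orion pays €0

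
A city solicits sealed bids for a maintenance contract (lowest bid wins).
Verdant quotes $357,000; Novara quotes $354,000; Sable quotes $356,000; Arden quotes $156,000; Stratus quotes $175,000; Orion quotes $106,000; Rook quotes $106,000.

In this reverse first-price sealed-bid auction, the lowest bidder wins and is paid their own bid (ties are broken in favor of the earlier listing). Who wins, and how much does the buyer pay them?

Reverse first-price sealed-bid auction: the lowest bidder wins and is paid their own bid.
Bids in order: 106,000 (Orion) < 106,000 (Rook) < 156,000 (Arden) < 175,000 (Stratus) < 354,000 (Novara) < 356,000 (Sable) < …
Orion and Rook tie at $106,000; tie-break gives it to Orion.
Orion has the lowest bid and is paid exactly that: $106,000.

Orion is paid $106,000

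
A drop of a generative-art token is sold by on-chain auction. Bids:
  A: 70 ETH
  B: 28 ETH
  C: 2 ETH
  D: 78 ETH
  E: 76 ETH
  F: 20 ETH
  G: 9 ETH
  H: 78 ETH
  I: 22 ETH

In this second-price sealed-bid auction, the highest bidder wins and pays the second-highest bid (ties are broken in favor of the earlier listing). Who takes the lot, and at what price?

Bids in order: 78 (D) > 78 (H) > 76 (E) > 70 (A) > 28 (B) > 22 (I) > …
Tie at 78 ETH → D wins by tie-break.
Second-price: D pays H's bid of 78 ETH.

D pays 78 ETH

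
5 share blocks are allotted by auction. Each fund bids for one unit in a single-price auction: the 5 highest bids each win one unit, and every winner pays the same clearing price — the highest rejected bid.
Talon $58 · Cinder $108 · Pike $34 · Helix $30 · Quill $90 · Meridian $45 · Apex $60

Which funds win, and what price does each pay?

Sorting: 108 (Cinder), 90 (Quill), 60 (Apex), 58 (Talon), 45 (Meridian), 34 (Pike), 30 (Helix)
Top 5: Cinder, Quill, Apex, Talon, Meridian.
Clearing price = highest rejected bid = $34.

Cinder, Quill, Apex, Talon, Meridian; each pays $34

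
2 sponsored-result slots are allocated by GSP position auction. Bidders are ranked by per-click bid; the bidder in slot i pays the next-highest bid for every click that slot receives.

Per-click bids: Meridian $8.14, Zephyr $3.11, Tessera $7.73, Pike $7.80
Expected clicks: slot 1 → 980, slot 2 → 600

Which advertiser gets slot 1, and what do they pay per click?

Per-click bids in order: $8.14 (Meridian) > $7.80 (Pike) > $7.73 (Tessera) > …
Slot 1 goes to the first-ranked bidder, Meridian, who pays the next bid down: $7.80/click.

Meridian; $7.80 per click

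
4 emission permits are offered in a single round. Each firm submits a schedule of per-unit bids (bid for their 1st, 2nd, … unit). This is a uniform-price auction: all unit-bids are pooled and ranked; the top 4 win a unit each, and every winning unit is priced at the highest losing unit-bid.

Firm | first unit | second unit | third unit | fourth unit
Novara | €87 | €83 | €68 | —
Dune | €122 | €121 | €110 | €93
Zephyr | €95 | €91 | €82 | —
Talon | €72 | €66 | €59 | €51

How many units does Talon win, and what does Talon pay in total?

Merging the schedules and taking the best 4: 122 (Dune-1), 121 (Dune-2), 110 (Dune-3), 95 (Zephyr-1)
Highest rejected unit-bid = €93.
Talon wins 0 unit(s) at €93 each.

Talon: 0 units, pays €0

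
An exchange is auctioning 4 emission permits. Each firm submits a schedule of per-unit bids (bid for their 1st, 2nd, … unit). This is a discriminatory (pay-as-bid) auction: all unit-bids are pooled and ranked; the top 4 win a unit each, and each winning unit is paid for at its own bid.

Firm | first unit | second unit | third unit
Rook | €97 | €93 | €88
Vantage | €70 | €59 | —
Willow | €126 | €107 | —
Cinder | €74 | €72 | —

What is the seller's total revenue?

Total revenue: €423

Merging the schedules and taking the best 4: 126 (Willow-1), 107 (Willow-2), 97 (Rook-1), 93 (Rook-2)
Next rejected bid: €88 (not a price — pay-as-bid).
Each winning unit pays its own bid.
Revenue = 126 + 107 + 97 + 93 = €423.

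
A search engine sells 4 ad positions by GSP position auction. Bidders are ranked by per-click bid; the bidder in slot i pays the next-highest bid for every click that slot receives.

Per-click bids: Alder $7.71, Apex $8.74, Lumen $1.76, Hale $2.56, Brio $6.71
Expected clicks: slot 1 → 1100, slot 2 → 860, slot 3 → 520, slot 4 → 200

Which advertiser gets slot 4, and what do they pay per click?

Per-click bids in order: $8.74 (Apex) > $7.71 (Alder) > $6.71 (Brio) > $2.56 (Hale) > $1.76 (Lumen)
Slot 4 goes to the fourth-ranked bidder, Hale, who pays the next bid down: $1.76/click.

Hale; $1.76 per click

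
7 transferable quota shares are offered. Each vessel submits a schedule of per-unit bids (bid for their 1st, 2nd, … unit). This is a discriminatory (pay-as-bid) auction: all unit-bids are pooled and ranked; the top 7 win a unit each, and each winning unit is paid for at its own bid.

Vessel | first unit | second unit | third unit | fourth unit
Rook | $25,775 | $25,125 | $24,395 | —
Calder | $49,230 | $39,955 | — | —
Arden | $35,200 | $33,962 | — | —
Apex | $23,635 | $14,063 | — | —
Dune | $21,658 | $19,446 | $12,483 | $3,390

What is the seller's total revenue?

All unit-bids, highest first — top 7: 49,230 (Calder-1), 39,955 (Calder-2), 35,200 (Arden-1), 33,962 (Arden-2), 25,775 (Rook-1), 25,125 (Rook-2), 24,395 (Rook-3)
Next rejected bid: $23,635 (not a price — pay-as-bid).
Each winning unit pays its own bid.
Revenue = 49,230 + 39,955 + 35,200 + 33,962 + 25,775 + 25,125 + 24,395 = $233,642.

Total revenue: $233,642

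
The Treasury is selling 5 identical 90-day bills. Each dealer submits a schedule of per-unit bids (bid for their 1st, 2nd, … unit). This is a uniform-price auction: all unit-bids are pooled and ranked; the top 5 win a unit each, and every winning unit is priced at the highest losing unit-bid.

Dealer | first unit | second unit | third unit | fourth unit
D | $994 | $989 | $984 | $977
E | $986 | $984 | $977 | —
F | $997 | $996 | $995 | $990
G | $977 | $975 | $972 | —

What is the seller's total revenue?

Pooled unit-bids ranked (top 5): 997 (F-1), 996 (F-2), 995 (F-3), 994 (D-1), 990 (F-4)
The (k+1)-th unit-bid is $989.
Allocation: D 1, F 4. Every unit priced at $989.
Revenue = 5 × 989 = $4,945.

Total revenue: $4,945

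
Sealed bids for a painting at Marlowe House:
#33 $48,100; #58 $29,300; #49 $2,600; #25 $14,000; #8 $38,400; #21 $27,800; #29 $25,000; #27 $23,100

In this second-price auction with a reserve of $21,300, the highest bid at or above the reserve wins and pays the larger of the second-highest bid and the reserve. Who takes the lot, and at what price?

Rule: the highest bid at or above the reserve wins and pays the larger of the second-highest bid and the reserve.
Bids in order: 48,100 (#33) > 38,400 (#8) > 29,300 (#58) > 27,800 (#21) > 25,000 (#29) > 23,100 (#27) > …
#33 has the top bid at or above the reserve ($48,100).
Second-highest bid $38,400 exceeds the reserve $21,300 → payment $38,400.

#33 pays $38,400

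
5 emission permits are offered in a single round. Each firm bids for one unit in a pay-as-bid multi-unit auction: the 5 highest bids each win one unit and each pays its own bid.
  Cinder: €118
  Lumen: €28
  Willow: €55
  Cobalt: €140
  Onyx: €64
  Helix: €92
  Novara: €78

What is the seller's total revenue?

Ordering the bids: 140 (Cobalt), 118 (Cinder), 92 (Helix), 78 (Novara), 64 (Onyx), 55 (Willow), 28 (Lumen)
Top 5: Cobalt, Cinder, Helix, Novara, Onyx.
Total revenue = 140 + 118 + 92 + 78 + 64 = €492.

Total revenue: €492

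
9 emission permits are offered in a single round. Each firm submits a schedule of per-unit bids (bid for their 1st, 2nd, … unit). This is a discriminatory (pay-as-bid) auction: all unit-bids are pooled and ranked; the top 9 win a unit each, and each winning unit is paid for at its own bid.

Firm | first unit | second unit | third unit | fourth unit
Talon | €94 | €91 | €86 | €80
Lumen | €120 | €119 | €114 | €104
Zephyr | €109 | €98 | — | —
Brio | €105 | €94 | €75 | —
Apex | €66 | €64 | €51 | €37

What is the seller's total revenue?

Pooled unit-bids ranked (top 9): 120 (Lumen-1), 119 (Lumen-2), 114 (Lumen-3), 109 (Zephyr-1), 105 (Brio-1), 104 (Lumen-4), 98 (Zephyr-2), 94 (Talon-1), 94 (Brio-2)
Next rejected bid: €91 (not a price — pay-as-bid).
Each winning unit pays its own bid.
Revenue = 120 + 119 + 114 + 109 + 105 + 104 + 98 + 94 + 94 = €957.

Total revenue: €957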